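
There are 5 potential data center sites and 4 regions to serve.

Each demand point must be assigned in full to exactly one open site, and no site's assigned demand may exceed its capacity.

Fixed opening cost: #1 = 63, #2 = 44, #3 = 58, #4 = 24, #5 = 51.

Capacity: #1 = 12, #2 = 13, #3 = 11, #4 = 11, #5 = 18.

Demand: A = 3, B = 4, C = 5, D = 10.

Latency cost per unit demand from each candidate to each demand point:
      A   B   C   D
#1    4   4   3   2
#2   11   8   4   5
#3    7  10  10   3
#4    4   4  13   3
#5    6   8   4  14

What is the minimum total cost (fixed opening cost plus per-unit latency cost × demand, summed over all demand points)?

Open {#1, #4}; cheapest assignment that respects the capacities:
  #1 (cap 12, load 12): A, B, C — cost 3×4 + 4×4 + 5×3 = 43
  #4 (cap 11, load 10): D — cost 10×3 = 30
  Shipping 73, fixed 87 → total 160.
  Any other capacity-feasible assignment to {#1, #4} ships for at least 73.
Compare {#4, #5}: its best feasible assignment gives total 175.
Compare {#2, #4}: its best feasible assignment gives total 183.
Every other set of open sites that can feasibly serve all demand totals ≥ 175 even under its best assignment. Minimum: 160.

160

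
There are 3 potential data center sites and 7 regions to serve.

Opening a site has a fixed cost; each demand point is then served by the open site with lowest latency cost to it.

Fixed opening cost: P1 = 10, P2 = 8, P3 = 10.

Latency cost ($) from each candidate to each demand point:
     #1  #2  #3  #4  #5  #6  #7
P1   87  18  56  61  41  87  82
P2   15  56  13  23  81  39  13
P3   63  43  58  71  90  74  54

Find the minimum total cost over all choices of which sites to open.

180

Open {P1, P2}: assign each demand point to its cheapest open site.
  #1→P2 15, #2→P1 18, #3→P2 13, #4→P2 23, #5→P1 41, #6→P2 39, #7→P2 13
  latency cost 162, fixed 18 → total 180.
Compare {P1, P2, P3}: latency cost 162 + fixed 28 = 190.
Compare {P2, P3}: latency cost 227 + fixed 18 = 245.
Compare {P2}: latency cost 240 + fixed 8 = 248.
All other subsets cost ≥ 190. Minimum total cost: 180.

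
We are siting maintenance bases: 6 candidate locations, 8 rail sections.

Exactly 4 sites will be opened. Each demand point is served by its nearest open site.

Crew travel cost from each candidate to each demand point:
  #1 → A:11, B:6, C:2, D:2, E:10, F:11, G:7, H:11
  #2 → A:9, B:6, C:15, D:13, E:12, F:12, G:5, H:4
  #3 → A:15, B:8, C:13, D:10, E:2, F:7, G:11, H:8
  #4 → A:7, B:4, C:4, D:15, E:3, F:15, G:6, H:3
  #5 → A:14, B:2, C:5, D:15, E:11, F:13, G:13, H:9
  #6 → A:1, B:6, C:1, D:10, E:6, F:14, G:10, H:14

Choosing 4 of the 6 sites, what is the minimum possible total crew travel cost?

26

Open {#1, #3, #4, #6}.
  A→#6 1, B→#4 4, C→#6 1, D→#1 2, E→#3 2, F→#3 7, G→#4 6, H→#4 3  ⇒ total 26.
Compare {#1, #2, #3, #6}: total 28.
Compare {#1, #4, #5, #6}: total 29.
No size-4 selection does better; minimum is 26.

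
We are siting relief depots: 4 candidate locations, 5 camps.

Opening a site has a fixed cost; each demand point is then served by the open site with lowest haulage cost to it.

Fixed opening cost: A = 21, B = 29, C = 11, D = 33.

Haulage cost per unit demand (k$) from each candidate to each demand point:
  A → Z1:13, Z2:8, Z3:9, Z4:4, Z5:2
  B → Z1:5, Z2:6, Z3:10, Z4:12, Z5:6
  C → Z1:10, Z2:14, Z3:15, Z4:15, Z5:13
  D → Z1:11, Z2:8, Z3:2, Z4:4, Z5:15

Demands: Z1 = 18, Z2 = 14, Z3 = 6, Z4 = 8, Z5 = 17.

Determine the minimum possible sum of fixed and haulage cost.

335

Open {A, B, D}: assign each demand point to its cheapest open site.
  Z1→B 18×5=90, Z2→B 14×6=84, Z3→D 6×2=12, Z4→A 8×4=32, Z5→A 17×2=34
  haulage cost 252, fixed 83 → total 335.
Compare {A, B}: haulage cost 294 + fixed 50 = 344.
Compare {A, B, C, D}: haulage cost 252 + fixed 94 = 346.
Compare {A, B, C}: haulage cost 294 + fixed 61 = 355.
All other subsets cost ≥ 344. Minimum total cost: 335.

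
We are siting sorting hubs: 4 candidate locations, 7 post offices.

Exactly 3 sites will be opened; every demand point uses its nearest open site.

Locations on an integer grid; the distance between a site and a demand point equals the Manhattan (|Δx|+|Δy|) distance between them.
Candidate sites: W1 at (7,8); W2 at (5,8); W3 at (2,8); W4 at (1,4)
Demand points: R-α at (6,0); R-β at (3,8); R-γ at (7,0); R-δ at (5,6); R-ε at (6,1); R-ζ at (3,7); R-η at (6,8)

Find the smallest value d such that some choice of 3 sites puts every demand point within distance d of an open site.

Open {W1, W2, W3}.
  Farthest demand point is R-α at distance 9 (to W1); all others are ≤ 9.
With {W1, W2, W4} the worst case is 9.
With {W1, W3, W4} the worst case is 9.
No size-3 selection achieves below 9.

9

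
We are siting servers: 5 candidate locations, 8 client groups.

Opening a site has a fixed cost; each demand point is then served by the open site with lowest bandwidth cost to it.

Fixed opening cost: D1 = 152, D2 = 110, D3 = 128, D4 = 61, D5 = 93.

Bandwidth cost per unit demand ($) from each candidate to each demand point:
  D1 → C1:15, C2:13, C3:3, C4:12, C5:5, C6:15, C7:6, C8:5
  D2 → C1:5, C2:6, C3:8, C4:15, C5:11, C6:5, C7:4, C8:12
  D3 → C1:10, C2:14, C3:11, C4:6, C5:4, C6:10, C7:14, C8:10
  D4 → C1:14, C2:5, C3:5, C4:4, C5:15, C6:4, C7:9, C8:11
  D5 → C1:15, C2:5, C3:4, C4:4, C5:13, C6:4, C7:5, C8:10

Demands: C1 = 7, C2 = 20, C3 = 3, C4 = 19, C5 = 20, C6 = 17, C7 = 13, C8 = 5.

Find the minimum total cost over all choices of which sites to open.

Open {D3, D5}: assign each demand point to its cheapest open site.
  C1→D3 7×10=70, C2→D5 20×5=100, C3→D5 3×4=12, C4→D5 19×4=76, C5→D3 20×4=80, C6→D5 17×4=68, C7→D5 13×5=65, C8→D3 5×10=50
  bandwidth cost 521, fixed 221 → total 742.
Compare {D3, D4}: bandwidth cost 576 + fixed 189 = 765.
Compare {D1, D4}: bandwidth cost 554 + fixed 213 = 767.
Compare {D2, D3, D4}: bandwidth cost 476 + fixed 299 = 775.
All other subsets cost ≥ 765. Minimum total cost: 742.

742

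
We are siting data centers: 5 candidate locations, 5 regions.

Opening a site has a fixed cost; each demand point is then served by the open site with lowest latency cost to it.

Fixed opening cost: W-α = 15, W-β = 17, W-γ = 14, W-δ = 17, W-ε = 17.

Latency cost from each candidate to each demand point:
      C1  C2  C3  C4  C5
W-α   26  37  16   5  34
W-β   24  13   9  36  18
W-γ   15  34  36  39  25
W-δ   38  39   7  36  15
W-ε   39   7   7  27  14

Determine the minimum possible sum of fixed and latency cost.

91

Open {W-α, W-ε}: assign each demand point to its cheapest open site.
  C1→W-α 26, C2→W-ε 7, C3→W-ε 7, C4→W-α 5, C5→W-ε 14
  latency cost 59, fixed 32 → total 91.
Compare {W-α, W-γ, W-ε}: latency cost 48 + fixed 46 = 94.
Compare {W-α, W-β}: latency cost 69 + fixed 32 = 101.
Compare {W-γ, W-ε}: latency cost 70 + fixed 31 = 101.
All other subsets cost ≥ 94. Minimum total cost: 91.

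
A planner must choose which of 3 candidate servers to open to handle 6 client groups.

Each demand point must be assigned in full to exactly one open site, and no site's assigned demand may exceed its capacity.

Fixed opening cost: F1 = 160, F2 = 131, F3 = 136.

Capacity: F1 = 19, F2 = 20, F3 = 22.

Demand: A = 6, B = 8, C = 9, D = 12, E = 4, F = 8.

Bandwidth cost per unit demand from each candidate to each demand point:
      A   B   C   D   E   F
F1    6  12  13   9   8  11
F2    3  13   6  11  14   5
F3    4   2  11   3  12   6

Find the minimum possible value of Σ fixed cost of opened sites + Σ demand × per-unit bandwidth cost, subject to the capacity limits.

Open {F1, F2, F3}; cheapest assignment that respects the capacities:
  F1 (cap 19, load 10): A, E — cost 6×6 + 4×8 = 68
  F2 (cap 20, load 17): C, F — cost 9×6 + 8×5 = 94
  F3 (cap 22, load 20): B, D — cost 8×2 + 12×3 = 52
  Shipping 214, fixed 427 → total 641.
  Any other capacity-feasible assignment to {F1, F2, F3} ships for at least 214.
Total demand is 47 and no other set of sites has combined capacity ≥ 47, so {F1, F2, F3} is the only feasible choice of open sites. Minimum: 641.

641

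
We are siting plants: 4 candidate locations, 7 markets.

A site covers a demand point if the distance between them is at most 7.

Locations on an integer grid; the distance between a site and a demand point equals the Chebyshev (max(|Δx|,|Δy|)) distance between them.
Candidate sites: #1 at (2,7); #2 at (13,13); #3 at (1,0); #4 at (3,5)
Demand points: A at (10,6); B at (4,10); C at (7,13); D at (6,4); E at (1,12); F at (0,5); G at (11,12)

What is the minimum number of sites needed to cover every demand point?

Coverage sets (demand points within 7 of each site):
  #1: {B, C, D, E, F}
  #2: {A, C, G}
  #3: {D, F}
  #4: {A, B, D, E, F}
No single site covers all 7 demand points.
But {#1, #2} covers everything, so the minimum is 2.

2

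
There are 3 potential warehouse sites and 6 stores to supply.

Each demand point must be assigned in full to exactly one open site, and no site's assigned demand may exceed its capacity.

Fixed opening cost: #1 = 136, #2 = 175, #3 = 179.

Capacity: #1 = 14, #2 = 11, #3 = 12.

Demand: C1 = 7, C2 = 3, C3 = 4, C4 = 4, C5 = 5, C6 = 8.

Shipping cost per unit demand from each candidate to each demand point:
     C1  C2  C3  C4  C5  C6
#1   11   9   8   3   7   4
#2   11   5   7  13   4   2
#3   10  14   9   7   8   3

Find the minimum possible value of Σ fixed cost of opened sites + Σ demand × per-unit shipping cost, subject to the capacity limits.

670

Open {#1, #2, #3}; cheapest assignment that respects the capacities:
  #1 (cap 14, load 13): C3, C4, C5 — cost 4×8 + 4×3 + 5×7 = 79
  #2 (cap 11, load 11): C2, C6 — cost 3×5 + 8×2 = 31
  #3 (cap 12, load 7): C1 — cost 7×10 = 70
  Shipping 180, fixed 490 → total 670.
  Any other capacity-feasible assignment to {#1, #2, #3} ships for at least 180.
Total demand is 31 and no other set of sites has combined capacity ≥ 31, so {#1, #2, #3} is the only feasible choice of open sites. Minimum: 670.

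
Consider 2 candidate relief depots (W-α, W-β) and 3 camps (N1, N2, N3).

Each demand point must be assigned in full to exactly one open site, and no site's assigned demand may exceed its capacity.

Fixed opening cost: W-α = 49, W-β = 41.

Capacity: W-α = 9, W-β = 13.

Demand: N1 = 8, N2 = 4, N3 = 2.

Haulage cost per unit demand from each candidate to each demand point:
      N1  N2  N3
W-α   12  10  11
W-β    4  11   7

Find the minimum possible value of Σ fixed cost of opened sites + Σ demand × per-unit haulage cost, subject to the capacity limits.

Open {W-α, W-β}; cheapest assignment that respects the capacities:
  W-α (cap 9, load 4): N2 — cost 4×10 = 40
  W-β (cap 13, load 10): N1, N3 — cost 8×4 + 2×7 = 46
  Shipping 86, fixed 90 → total 176.
  Any other capacity-feasible assignment to {W-α, W-β} ships for at least 86.
Total demand is 14 and no other set of sites has combined capacity ≥ 14, so {W-α, W-β} is the only feasible choice of open sites. Minimum: 176.

176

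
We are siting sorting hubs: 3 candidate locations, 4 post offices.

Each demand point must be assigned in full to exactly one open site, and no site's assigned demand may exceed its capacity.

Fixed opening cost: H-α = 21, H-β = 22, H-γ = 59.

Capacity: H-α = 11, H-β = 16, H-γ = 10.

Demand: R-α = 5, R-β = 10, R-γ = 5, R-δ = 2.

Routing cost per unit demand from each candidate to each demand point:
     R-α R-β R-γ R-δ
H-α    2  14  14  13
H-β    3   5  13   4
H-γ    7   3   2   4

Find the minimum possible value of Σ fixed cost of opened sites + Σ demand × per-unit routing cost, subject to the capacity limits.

164

Open {H-β, H-γ}; cheapest assignment that respects the capacities:
  H-β (cap 16, load 15): R-α, R-β — cost 5×3 + 10×5 = 65
  H-γ (cap 10, load 7): R-γ, R-δ — cost 5×2 + 2×4 = 18
  Shipping 83, fixed 81 → total 164.
  Any other capacity-feasible assignment to {H-β, H-γ} ships for at least 83.
Compare {H-α, H-β, H-γ}: its best feasible assignment gives total 180.
Compare {H-α, H-β}: its best feasible assignment gives total 181.
Every other set of open sites that can feasibly serve all demand totals ≥ 180 even under its best assignment. Minimum: 164.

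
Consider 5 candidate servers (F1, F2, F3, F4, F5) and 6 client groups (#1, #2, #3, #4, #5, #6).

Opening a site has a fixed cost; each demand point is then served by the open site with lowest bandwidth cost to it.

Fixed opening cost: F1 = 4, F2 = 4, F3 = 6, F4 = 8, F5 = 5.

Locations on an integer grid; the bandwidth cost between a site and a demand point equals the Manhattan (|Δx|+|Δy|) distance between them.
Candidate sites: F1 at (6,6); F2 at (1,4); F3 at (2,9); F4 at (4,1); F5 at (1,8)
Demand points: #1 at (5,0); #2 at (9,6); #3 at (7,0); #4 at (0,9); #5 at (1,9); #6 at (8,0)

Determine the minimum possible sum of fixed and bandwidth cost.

34

Open {F1, F4, F5}: assign each demand point to its cheapest open site.
  #1→F4 2, #2→F1 3, #3→F4 4, #4→F5 2, #5→F5 1, #6→F4 5
  bandwidth cost 17, fixed 17 → total 34.
Compare {F1, F3, F4}: bandwidth cost 17 + fixed 18 = 35.
Compare {F1, F5}: bandwidth cost 28 + fixed 9 = 37.
Compare {F4, F5}: bandwidth cost 24 + fixed 13 = 37.
All other subsets cost ≥ 35. Minimum total cost: 34.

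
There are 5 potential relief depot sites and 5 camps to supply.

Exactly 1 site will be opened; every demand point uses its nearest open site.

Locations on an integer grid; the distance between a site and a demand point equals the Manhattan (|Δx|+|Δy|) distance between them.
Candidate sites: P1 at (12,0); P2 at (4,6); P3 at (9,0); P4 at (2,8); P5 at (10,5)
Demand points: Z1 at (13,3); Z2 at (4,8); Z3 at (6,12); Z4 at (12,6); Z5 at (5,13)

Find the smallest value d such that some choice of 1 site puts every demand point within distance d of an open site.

12

Open {P2}.
  Farthest demand point is Z1 at distance 12 (to P2); all others are ≤ 12.
With {P5} the worst case is 13.
With {P4} the worst case is 16.
No size-1 selection achieves below 12.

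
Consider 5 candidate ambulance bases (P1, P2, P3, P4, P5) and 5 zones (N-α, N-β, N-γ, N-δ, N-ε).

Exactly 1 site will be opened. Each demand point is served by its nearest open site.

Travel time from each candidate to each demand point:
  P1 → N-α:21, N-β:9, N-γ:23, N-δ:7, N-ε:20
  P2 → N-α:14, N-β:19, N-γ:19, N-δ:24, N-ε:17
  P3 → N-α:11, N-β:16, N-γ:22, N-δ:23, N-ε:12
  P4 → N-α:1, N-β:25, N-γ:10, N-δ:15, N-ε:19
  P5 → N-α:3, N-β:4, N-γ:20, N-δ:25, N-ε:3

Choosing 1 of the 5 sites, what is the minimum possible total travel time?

Open {P5}.
  N-α→P5 3, N-β→P5 4, N-γ→P5 20, N-δ→P5 25, N-ε→P5 3  ⇒ total 55.
Compare {P4}: total 70.
Compare {P1}: total 80.
No size-1 selection does better; minimum is 55.

55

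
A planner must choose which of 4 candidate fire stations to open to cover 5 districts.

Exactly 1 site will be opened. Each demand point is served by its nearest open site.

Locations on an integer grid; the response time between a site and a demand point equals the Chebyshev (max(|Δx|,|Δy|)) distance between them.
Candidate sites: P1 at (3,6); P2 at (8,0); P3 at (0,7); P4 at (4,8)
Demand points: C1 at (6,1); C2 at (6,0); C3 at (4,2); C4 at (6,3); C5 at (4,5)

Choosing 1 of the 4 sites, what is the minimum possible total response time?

Open {P2}.
  C1→P2 2, C2→P2 2, C3→P2 4, C4→P2 3, C5→P2 5  ⇒ total 16.
Compare {P1}: total 19.
Compare {P3}: total 28.
No size-1 selection does better; minimum is 16.

16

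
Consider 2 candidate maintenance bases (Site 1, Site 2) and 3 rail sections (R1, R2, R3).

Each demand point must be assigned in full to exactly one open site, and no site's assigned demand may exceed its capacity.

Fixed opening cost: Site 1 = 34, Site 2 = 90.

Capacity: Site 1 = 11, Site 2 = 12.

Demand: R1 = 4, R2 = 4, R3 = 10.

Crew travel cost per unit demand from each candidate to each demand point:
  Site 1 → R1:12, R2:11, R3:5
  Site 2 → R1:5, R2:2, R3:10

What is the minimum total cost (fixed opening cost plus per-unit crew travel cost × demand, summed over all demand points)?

Open {Site 1, Site 2}; cheapest assignment that respects the capacities:
  Site 1 (cap 11, load 10): R3 — cost 10×5 = 50
  Site 2 (cap 12, load 8): R1, R2 — cost 4×5 + 4×2 = 28
  Shipping 78, fixed 124 → total 202.
  Any other capacity-feasible assignment to {Site 1, Site 2} ships for at least 78.
Total demand is 18 and no other set of sites has combined capacity ≥ 18, so {Site 1, Site 2} is the only feasible choice of open sites. Minimum: 202.

202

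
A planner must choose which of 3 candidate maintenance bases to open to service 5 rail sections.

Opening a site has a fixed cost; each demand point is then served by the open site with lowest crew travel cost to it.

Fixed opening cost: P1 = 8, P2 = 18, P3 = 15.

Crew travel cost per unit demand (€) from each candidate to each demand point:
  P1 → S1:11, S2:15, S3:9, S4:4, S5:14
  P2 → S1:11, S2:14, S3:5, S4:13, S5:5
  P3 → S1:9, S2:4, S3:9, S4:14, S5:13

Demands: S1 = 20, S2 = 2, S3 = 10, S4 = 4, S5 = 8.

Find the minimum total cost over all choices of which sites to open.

335

Open {P1, P2, P3}: assign each demand point to its cheapest open site.
  S1→P3 20×9=180, S2→P3 2×4=8, S3→P2 10×5=50, S4→P1 4×4=16, S5→P2 8×5=40
  crew travel cost 294, fixed 41 → total 335.
Compare {P2, P3}: crew travel cost 330 + fixed 33 = 363.
Compare {P1, P2}: crew travel cost 354 + fixed 26 = 380.
Compare {P2}: crew travel cost 390 + fixed 18 = 408.
All other subsets cost ≥ 363. Minimum total cost: 335.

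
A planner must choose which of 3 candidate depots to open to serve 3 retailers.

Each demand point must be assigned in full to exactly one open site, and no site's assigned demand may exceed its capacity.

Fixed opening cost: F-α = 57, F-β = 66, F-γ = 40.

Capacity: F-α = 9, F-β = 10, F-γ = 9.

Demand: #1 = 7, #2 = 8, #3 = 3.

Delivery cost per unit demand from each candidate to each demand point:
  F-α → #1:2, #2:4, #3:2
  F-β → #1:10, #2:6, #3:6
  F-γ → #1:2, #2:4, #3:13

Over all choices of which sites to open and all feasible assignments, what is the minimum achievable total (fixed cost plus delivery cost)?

226

Open {F-β, F-γ}; cheapest assignment that respects the capacities:
  F-β (cap 10, load 10): #1, #3 — cost 7×10 + 3×6 = 88
  F-γ (cap 9, load 8): #2 — cost 8×4 = 32
  Shipping 120, fixed 106 → total 226.
  Any other capacity-feasible assignment to {F-β, F-γ} ships for at least 120.
Compare {F-α, F-β, F-γ}: its best feasible assignment gives total 227.
Compare {F-α, F-β}: its best feasible assignment gives total 243.
Every other set of open sites that can feasibly serve all demand totals ≥ 227 even under its best assignment. Minimum: 226.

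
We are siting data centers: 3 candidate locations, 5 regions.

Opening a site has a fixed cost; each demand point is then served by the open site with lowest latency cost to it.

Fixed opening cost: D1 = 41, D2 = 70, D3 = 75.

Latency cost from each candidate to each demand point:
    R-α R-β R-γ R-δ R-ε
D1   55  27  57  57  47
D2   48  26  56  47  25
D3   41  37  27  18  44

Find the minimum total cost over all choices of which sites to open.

Open {D3}: assign each demand point to its cheapest open site.
  R-α→D3 41, R-β→D3 37, R-γ→D3 27, R-δ→D3 18, R-ε→D3 44
  latency cost 167, fixed 75 → total 242.
Compare {D2}: latency cost 202 + fixed 70 = 272.
Compare {D1, D3}: latency cost 157 + fixed 116 = 273.
Compare {D2, D3}: latency cost 137 + fixed 145 = 282.
All other subsets cost ≥ 272. Minimum total cost: 242.

242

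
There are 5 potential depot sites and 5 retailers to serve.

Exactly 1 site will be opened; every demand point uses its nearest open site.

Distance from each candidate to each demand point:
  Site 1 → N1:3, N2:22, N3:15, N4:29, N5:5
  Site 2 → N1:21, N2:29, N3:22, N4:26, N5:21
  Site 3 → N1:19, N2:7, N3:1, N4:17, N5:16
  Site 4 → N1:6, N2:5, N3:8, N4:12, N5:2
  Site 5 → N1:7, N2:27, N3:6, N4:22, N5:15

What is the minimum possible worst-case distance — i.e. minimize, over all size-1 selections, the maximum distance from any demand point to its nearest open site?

12

Open {Site 4}.
  Farthest demand point is N4 at distance 12 (to Site 4); all others are ≤ 12.
With {Site 3} the worst case is 19.
With {Site 5} the worst case is 27.
No size-1 selection achieves below 12.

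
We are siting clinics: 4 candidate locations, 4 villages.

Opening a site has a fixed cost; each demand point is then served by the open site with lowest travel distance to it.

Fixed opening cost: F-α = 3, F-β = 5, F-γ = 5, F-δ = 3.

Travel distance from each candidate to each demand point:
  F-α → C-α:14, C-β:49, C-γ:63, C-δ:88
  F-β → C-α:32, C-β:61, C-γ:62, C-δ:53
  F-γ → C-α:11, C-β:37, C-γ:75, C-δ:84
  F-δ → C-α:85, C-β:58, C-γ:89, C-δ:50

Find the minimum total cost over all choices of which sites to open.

172

Open {F-α, F-γ, F-δ}: assign each demand point to its cheapest open site.
  C-α→F-γ 11, C-β→F-γ 37, C-γ→F-α 63, C-δ→F-δ 50
  travel distance 161, fixed 11 → total 172.
Compare {F-β, F-γ}: travel distance 163 + fixed 10 = 173.
Compare {F-β, F-γ, F-δ}: travel distance 160 + fixed 13 = 173.
Compare {F-α, F-β, F-γ}: travel distance 163 + fixed 13 = 176.
All other subsets cost ≥ 173. Minimum total cost: 172.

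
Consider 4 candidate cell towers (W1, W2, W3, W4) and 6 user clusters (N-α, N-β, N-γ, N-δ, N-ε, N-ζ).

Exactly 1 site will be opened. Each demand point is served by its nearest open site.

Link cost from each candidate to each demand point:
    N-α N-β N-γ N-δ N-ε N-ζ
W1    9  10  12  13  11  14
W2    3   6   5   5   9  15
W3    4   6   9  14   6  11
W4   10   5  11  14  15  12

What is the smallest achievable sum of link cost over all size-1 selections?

43

Open {W2}.
  N-α→W2 3, N-β→W2 6, N-γ→W2 5, N-δ→W2 5, N-ε→W2 9, N-ζ→W2 15  ⇒ total 43.
Compare {W3}: total 50.
Compare {W4}: total 67.
No size-1 selection does better; minimum is 43.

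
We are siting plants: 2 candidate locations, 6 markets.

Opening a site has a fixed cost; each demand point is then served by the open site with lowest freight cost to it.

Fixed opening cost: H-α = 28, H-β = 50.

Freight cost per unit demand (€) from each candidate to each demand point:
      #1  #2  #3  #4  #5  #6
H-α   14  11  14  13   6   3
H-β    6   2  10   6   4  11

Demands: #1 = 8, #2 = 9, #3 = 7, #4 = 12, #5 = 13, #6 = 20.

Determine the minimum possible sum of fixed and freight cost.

398

Open {H-α, H-β}: assign each demand point to its cheapest open site.
  #1→H-β 8×6=48, #2→H-β 9×2=18, #3→H-β 7×10=70, #4→H-β 12×6=72, #5→H-β 13×4=52, #6→H-α 20×3=60
  freight cost 320, fixed 78 → total 398.
Compare {H-β}: freight cost 480 + fixed 50 = 530.
Compare {H-α}: freight cost 603 + fixed 28 = 631.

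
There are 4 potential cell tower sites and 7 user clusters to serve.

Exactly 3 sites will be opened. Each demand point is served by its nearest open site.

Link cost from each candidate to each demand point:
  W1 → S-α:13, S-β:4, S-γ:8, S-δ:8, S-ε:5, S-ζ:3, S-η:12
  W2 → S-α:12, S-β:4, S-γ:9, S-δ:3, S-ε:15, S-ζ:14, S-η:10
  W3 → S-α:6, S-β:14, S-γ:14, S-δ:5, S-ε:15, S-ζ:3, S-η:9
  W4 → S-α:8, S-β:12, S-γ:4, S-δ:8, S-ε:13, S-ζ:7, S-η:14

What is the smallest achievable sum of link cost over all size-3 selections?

36

Open {W1, W3, W4}.
  S-α→W3 6, S-β→W1 4, S-γ→W4 4, S-δ→W3 5, S-ε→W1 5, S-ζ→W1 3, S-η→W3 9  ⇒ total 36.
Compare {W1, W2, W4}: total 37.
Compare {W1, W2, W3}: total 38.
No size-3 selection does better; minimum is 36.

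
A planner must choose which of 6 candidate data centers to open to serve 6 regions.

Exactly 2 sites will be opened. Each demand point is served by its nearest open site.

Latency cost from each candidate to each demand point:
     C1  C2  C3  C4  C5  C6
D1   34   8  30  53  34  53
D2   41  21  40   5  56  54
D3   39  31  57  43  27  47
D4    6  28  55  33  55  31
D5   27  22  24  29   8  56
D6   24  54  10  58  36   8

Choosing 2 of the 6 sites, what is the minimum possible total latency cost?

Open {D5, D6}.
  C1→D6 24, C2→D5 22, C3→D6 10, C4→D5 29, C5→D5 8, C6→D6 8  ⇒ total 101.
Compare {D2, D6}: total 104.
Compare {D4, D5}: total 120.
No size-2 selection does better; minimum is 101.

101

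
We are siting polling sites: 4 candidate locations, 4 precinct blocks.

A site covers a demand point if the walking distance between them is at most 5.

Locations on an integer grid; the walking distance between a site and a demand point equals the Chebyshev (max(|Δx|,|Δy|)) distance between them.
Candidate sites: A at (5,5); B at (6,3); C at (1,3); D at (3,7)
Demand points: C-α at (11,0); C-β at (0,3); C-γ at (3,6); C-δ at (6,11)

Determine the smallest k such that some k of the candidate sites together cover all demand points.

Coverage sets (demand points within 5 of each site):
  A: {C-β, C-γ}
  B: {C-α, C-γ}
  C: {C-β, C-γ}
  D: {C-β, C-γ, C-δ}
No single site covers all 4 demand points.
But {B, D} covers everything, so the minimum is 2.

2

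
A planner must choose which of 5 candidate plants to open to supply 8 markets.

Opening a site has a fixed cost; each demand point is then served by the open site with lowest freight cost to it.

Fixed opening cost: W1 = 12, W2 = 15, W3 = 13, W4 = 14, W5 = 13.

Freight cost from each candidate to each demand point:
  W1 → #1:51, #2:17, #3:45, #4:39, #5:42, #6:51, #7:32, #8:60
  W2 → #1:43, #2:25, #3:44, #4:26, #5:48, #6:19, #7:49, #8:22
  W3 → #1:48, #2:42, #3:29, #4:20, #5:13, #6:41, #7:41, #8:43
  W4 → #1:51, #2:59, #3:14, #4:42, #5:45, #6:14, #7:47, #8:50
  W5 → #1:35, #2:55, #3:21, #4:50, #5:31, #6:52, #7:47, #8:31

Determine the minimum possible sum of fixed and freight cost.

228

Open {W1, W3, W4, W5}: assign each demand point to its cheapest open site.
  #1→W5 35, #2→W1 17, #3→W4 14, #4→W3 20, #5→W3 13, #6→W4 14, #7→W1 32, #8→W5 31
  freight cost 176, fixed 52 → total 228.
Compare {W1, W2, W3, W4}: freight cost 175 + fixed 54 = 229.
Compare {W1, W2, W3, W5}: freight cost 179 + fixed 53 = 232.
Compare {W2, W3, W4}: freight cost 192 + fixed 42 = 234.
All other subsets cost ≥ 229. Minimum total cost: 228.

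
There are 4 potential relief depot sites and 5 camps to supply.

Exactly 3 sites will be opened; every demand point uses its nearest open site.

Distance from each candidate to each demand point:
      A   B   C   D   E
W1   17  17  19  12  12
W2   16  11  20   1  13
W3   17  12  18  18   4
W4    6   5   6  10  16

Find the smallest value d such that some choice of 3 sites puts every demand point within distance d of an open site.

Open {W2, W3, W4}.
  Farthest demand point is A at distance 6 (to W4); all others are ≤ 6.
With {W1, W3, W4} the worst case is 10.
With {W1, W2, W4} the worst case is 12.
No size-3 selection achieves below 6.

6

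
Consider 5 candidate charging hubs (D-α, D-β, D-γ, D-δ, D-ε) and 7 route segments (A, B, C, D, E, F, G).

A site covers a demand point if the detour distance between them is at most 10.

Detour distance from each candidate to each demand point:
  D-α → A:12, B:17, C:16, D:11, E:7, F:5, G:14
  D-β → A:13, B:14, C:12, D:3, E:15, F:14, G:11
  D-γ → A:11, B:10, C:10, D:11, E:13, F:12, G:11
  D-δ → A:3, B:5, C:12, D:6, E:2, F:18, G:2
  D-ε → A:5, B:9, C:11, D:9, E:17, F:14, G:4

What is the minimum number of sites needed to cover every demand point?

Coverage sets (demand points within 10 of each site):
  D-α: {E, F}
  D-β: {D}
  D-γ: {B, C}
  D-δ: {A, B, D, E, G}
  D-ε: {A, B, D, G}
No 2 sites suffice: every size-2 union leaves at least one demand point uncovered.
But {D-α, D-γ, D-δ} covers everything, so the minimum is 3.

3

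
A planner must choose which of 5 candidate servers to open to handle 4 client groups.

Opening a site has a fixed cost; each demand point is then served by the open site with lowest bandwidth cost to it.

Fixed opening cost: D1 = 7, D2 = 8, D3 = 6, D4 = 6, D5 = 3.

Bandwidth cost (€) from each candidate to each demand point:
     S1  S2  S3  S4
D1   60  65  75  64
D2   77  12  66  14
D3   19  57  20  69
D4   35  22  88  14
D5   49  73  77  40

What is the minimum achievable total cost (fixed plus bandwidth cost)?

79

Open {D2, D3}: assign each demand point to its cheapest open site.
  S1→D3 19, S2→D2 12, S3→D3 20, S4→D2 14
  bandwidth cost 65, fixed 14 → total 79.
Compare {D2, D3, D5}: bandwidth cost 65 + fixed 17 = 82.
Compare {D2, D3, D4}: bandwidth cost 65 + fixed 20 = 85.
Compare {D1, D2, D3}: bandwidth cost 65 + fixed 21 = 86.
All other subsets cost ≥ 82. Minimum total cost: 79.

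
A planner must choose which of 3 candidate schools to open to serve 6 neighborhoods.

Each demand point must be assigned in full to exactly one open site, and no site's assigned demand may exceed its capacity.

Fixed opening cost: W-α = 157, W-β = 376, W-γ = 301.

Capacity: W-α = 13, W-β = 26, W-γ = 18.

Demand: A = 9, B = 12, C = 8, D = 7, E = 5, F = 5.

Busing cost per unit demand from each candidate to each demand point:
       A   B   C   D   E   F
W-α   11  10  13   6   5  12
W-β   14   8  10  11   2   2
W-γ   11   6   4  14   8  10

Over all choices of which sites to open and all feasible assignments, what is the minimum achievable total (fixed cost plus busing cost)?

Open {W-α, W-β, W-γ}; cheapest assignment that respects the capacities:
  W-α (cap 13, load 7): D — cost 7×6 = 42
  W-β (cap 26, load 22): B, E, F — cost 12×8 + 5×2 + 5×2 = 116
  W-γ (cap 18, load 17): A, C — cost 9×11 + 8×4 = 131
  Shipping 289, fixed 834 → total 1123.
  Any other capacity-feasible assignment to {W-α, W-β, W-γ} ships for at least 289.
Total demand is 46 and no other set of sites has combined capacity ≥ 46, so {W-α, W-β, W-γ} is the only feasible choice of open sites. Minimum: 1123.

1123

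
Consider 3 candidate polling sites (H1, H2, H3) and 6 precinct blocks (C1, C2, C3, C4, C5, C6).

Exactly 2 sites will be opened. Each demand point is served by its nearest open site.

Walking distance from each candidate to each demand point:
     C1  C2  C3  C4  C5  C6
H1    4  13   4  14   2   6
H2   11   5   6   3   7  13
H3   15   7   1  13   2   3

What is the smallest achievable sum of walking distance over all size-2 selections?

Open {H1, H2}.
  C1→H1 4, C2→H2 5, C3→H1 4, C4→H2 3, C5→H1 2, C6→H1 6  ⇒ total 24.
Compare {H2, H3}: total 25.
Compare {H1, H3}: total 30.

24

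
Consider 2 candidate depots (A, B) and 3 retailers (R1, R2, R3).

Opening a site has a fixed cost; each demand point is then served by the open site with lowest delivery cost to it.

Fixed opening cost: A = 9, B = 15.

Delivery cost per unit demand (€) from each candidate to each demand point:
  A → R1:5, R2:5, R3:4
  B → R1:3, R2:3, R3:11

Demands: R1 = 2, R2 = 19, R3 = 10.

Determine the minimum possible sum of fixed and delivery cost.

127

Open {A, B}: assign each demand point to its cheapest open site.
  R1→B 2×3=6, R2→B 19×3=57, R3→A 10×4=40
  delivery cost 103, fixed 24 → total 127.
Compare {A}: delivery cost 145 + fixed 9 = 154.
Compare {B}: delivery cost 173 + fixed 15 = 188.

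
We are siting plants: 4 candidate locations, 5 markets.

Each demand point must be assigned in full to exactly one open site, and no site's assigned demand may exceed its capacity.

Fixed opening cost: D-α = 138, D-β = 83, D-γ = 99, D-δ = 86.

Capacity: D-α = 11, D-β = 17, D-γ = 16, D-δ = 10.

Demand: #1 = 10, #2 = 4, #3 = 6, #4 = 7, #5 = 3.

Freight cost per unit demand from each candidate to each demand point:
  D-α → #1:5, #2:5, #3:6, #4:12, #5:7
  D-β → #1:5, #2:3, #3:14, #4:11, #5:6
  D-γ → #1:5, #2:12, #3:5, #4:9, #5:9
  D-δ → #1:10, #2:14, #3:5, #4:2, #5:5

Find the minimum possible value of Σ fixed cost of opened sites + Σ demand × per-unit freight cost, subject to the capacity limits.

355

Open {D-β, D-γ}; cheapest assignment that respects the capacities:
  D-β (cap 17, load 17): #1, #2, #5 — cost 10×5 + 4×3 + 3×6 = 80
  D-γ (cap 16, load 13): #3, #4 — cost 6×5 + 7×9 = 93
  Shipping 173, fixed 182 → total 355.
  Any other capacity-feasible assignment to {D-β, D-γ} ships for at least 173.
Compare {D-β, D-γ, D-δ}: its best feasible assignment gives total 389.
Compare {D-α, D-β, D-δ}: its best feasible assignment gives total 434.
Every other set of open sites that can feasibly serve all demand totals ≥ 389 even under its best assignment. Minimum: 355.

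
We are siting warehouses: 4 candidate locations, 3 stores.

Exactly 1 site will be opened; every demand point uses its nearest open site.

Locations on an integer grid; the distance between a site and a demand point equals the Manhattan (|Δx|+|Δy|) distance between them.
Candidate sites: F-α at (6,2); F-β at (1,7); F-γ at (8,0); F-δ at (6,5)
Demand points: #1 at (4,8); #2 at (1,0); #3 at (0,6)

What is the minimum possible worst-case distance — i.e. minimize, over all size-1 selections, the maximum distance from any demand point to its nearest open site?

Open {F-β}.
  Farthest demand point is #2 at distance 7 (to F-β); all others are ≤ 7.
With {F-α} the worst case is 10.
With {F-δ} the worst case is 10.
No size-1 selection achieves below 7.

7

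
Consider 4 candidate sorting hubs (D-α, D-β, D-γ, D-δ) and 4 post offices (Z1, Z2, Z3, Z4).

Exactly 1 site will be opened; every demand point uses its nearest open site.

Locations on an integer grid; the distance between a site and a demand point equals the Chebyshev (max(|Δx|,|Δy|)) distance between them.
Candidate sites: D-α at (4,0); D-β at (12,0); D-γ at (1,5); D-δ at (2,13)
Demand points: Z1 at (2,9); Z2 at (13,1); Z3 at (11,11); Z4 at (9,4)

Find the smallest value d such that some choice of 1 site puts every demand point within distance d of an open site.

Open {D-α}.
  Farthest demand point is Z3 at distance 11 (to D-α); all others are ≤ 11.
With {D-β} the worst case is 11.
With {D-γ} the worst case is 12.
No size-1 selection achieves below 11.

11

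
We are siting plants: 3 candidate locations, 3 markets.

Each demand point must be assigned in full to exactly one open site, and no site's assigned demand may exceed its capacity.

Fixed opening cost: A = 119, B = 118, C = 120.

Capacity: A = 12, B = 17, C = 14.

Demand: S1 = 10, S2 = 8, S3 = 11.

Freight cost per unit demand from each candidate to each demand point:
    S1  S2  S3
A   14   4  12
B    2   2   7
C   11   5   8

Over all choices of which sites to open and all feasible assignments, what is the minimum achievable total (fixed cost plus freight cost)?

Open {A, B, C}; cheapest assignment that respects the capacities:
  A (cap 12, load 8): S2 — cost 8×4 = 32
  B (cap 17, load 10): S1 — cost 10×2 = 20
  C (cap 14, load 11): S3 — cost 11×8 = 88
  Shipping 140, fixed 357 → total 497.
  Any other capacity-feasible assignment to {A, B, C} ships for at least 140.
Total demand is 29; every other set of sites either has combined capacity below 29 or cannot fit the demands without splitting one across sites, so {A, B, C} is the only feasible choice of open sites. Minimum: 497.

497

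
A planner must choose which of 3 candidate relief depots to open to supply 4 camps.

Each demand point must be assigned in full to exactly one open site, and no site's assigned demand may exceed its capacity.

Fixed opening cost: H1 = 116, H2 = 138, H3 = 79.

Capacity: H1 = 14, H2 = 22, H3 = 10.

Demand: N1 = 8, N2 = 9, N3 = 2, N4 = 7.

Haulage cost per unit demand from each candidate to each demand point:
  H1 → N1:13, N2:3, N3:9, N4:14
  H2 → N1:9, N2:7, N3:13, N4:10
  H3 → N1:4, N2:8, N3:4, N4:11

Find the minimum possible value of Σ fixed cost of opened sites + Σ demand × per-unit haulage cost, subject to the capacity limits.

Open {H2, H3}; cheapest assignment that respects the capacities:
  H2 (cap 22, load 16): N2, N4 — cost 9×7 + 7×10 = 133
  H3 (cap 10, load 10): N1, N3 — cost 8×4 + 2×4 = 40
  Shipping 173, fixed 217 → total 390.
  Any other capacity-feasible assignment to {H2, H3} ships for at least 173.
Compare {H1, H2}: its best feasible assignment gives total 441.
Compare {H1, H2, H3}: its best feasible assignment gives total 470.
Every other set of open sites that can feasibly serve all demand totals ≥ 441 even under its best assignment. Minimum: 390.

390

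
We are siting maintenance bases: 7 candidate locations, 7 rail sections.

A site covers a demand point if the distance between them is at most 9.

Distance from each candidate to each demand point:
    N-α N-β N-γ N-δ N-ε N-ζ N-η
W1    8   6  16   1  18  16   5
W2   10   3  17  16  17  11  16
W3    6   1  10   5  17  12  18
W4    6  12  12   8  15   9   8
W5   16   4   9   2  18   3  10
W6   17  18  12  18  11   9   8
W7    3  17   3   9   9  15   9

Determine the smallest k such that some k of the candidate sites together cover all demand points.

Coverage sets (demand points within 9 of each site):
  W1: {N-α, N-β, N-δ, N-η}
  W2: {N-β}
  W3: {N-α, N-β, N-δ}
  W4: {N-α, N-δ, N-ζ, N-η}
  W5: {N-β, N-γ, N-δ, N-ζ}
  W6: {N-ζ, N-η}
  W7: {N-α, N-γ, N-δ, N-ε, N-η}
No single site covers all 7 demand points.
But {W5, W7} covers everything, so the minimum is 2.

2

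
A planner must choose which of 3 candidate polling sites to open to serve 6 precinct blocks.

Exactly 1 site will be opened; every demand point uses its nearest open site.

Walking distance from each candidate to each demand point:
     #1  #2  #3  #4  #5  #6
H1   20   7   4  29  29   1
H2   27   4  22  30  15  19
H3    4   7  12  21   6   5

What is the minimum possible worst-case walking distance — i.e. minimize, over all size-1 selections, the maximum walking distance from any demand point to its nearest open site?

Open {H3}.
  Farthest demand point is #4 at walking distance 21 (to H3); all others are ≤ 21.
With {H1} the worst case is 29.
With {H2} the worst case is 30.
No size-1 selection achieves below 21.

21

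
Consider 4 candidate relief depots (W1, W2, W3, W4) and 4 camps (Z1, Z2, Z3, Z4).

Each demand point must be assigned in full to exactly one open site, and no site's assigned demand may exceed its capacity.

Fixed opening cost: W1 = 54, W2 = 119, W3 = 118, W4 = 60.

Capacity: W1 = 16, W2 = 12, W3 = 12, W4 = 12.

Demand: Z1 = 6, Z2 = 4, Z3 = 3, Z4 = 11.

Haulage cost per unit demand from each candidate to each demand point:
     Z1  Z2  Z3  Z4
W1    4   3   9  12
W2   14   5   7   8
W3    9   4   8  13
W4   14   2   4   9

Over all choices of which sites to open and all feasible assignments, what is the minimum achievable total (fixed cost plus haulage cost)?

Open {W1, W4}; cheapest assignment that respects the capacities:
  W1 (cap 16, load 13): Z1, Z2, Z3 — cost 6×4 + 4×3 + 3×9 = 63
  W4 (cap 12, load 11): Z4 — cost 11×9 = 99
  Shipping 162, fixed 114 → total 276.
  Any other capacity-feasible assignment to {W1, W4} ships for at least 162.
Compare {W1, W2}: its best feasible assignment gives total 324.
Compare {W1, W2, W4}: its best feasible assignment gives total 365.
Every other set of open sites that can feasibly serve all demand totals ≥ 324 even under its best assignment. Minimum: 276.

276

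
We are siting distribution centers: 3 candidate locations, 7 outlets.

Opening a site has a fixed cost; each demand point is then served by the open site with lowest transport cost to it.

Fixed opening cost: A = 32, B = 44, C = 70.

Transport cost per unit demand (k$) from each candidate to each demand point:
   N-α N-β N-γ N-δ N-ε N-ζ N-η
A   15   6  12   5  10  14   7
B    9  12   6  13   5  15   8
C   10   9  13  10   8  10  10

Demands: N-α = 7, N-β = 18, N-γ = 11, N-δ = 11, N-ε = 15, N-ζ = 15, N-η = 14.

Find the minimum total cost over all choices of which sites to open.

751

Open {A, B}: assign each demand point to its cheapest open site.
  N-α→B 7×9=63, N-β→A 18×6=108, N-γ→B 11×6=66, N-δ→A 11×5=55, N-ε→B 15×5=75, N-ζ→A 15×14=210, N-η→A 14×7=98
  transport cost 675, fixed 76 → total 751.
Compare {A, B, C}: transport cost 615 + fixed 146 = 761.
Compare {A, C}: transport cost 733 + fixed 102 = 835.
Compare {B, C}: transport cost 738 + fixed 114 = 852.
All other subsets cost ≥ 761. Minimum total cost: 751.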